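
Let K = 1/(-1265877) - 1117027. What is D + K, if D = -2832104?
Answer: -4999114102888/1265877 ≈ -3.9491e+6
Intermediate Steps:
K = -1414018787680/1265877 (K = -1/1265877 - 1117027 = -1414018787680/1265877 ≈ -1.1170e+6)
D + K = -2832104 - 1414018787680/1265877 = -4999114102888/1265877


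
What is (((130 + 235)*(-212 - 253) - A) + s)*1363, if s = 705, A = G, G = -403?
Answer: -229824971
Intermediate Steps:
A = -403
(((130 + 235)*(-212 - 253) - A) + s)*1363 = (((130 + 235)*(-212 - 253) - 1*(-403)) + 705)*1363 = ((365*(-465) + 403) + 705)*1363 = ((-169725 + 403) + 705)*1363 = (-169322 + 705)*1363 = -168617*1363 = -229824971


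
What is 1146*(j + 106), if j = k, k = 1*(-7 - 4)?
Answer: 108870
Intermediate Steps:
k = -11 (k = 1*(-11) = -11)
j = -11
1146*(j + 106) = 1146*(-11 + 106) = 1146*95 = 108870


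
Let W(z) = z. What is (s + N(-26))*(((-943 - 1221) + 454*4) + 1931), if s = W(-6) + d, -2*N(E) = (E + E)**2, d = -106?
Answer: -2317512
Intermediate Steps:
N(E) = -2*E**2 (N(E) = -(E + E)**2/2 = -4*E**2/2 = -2*E**2)
s = -112 (s = -6 - 106 = -112)
(s + N(-26))*(((-943 - 1221) + 454*4) + 1931) = (-112 - 2*(-26)**2)*(((-943 - 1221) + 454*4) + 1931) = (-112 - 2*676)*((-2164 + 1816) + 1931) = (-112 - 1352)*(-348 + 1931) = -1464*1583 = -2317512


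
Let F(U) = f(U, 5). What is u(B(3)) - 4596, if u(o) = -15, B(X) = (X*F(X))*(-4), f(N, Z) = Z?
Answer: -4611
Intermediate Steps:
F(U) = 5
B(X) = -20*X (B(X) = (X*5)*(-4) = (5*X)*(-4) = -20*X)
u(B(3)) - 4596 = -15 - 4596 = -4611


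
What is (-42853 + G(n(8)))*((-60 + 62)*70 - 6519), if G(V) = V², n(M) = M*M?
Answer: 247230903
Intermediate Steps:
n(M) = M²
(-42853 + G(n(8)))*((-60 + 62)*70 - 6519) = (-42853 + (8²)²)*((-60 + 62)*70 - 6519) = (-42853 + 64²)*(2*70 - 6519) = (-42853 + 4096)*(140 - 6519) = -38757*(-6379) = 247230903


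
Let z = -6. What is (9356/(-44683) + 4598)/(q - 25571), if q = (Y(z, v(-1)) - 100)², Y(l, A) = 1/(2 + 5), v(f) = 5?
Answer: -5033355411/17077351087 ≈ -0.29474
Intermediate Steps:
Y(l, A) = ⅐ (Y(l, A) = 1/7 = ⅐)
q = 488601/49 (q = (⅐ - 100)² = (-699/7)² = 488601/49 ≈ 9971.5)
(9356/(-44683) + 4598)/(q - 25571) = (9356/(-44683) + 4598)/(488601/49 - 25571) = (9356*(-1/44683) + 4598)/(-764378/49) = (-9356/44683 + 4598)*(-49/764378) = (205443078/44683)*(-49/764378) = -5033355411/17077351087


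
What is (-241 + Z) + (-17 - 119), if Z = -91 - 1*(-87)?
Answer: -381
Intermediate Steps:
Z = -4 (Z = -91 + 87 = -4)
(-241 + Z) + (-17 - 119) = (-241 - 4) + (-17 - 119) = -245 - 136 = -381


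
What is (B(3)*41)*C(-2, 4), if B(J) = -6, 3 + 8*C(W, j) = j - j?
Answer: 369/4 ≈ 92.250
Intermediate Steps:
C(W, j) = -3/8 (C(W, j) = -3/8 + (j - j)/8 = -3/8 + (⅛)*0 = -3/8 + 0 = -3/8)
(B(3)*41)*C(-2, 4) = -6*41*(-3/8) = -246*(-3/8) = 369/4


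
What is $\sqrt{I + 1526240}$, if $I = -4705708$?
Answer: $2 i \sqrt{794867} \approx 1783.1 i$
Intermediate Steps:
$\sqrt{I + 1526240} = \sqrt{-4705708 + 1526240} = \sqrt{-3179468} = 2 i \sqrt{794867}$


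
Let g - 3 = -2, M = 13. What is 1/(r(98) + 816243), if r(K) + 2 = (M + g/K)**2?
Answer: 9604/7840804189 ≈ 1.2249e-6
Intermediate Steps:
g = 1 (g = 3 - 2 = 1)
r(K) = -2 + (13 + 1/K)**2
1/(r(98) + 816243) = 1/((167 + 98**(-2) + 26/98) + 816243) = 1/((167 + 1/9604 + 26*(1/98)) + 816243) = 1/((167 + 1/9604 + 13/49) + 816243) = 1/(1606417/9604 + 816243) = 1/(7840804189/9604) = 9604/7840804189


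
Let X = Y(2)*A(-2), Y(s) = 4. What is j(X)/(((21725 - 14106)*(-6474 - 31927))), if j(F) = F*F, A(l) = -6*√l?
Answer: 1152/292577219 ≈ 3.9374e-6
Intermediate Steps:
X = -24*I*√2 (X = 4*(-6*I*√2) = -24*I*√2 ≈ -33.941*I)
j(F) = F²
j(X)/(((21725 - 14106)*(-6474 - 31927))) = (-24*I*√2)²/(((21725 - 14106)*(-6474 - 31927))) = -1152/(7619*(-38401)) = -1152/(-292577219) = -1152*(-1/292577219) = 1152/292577219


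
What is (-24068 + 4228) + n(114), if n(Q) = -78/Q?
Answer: -376973/19 ≈ -19841.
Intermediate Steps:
(-24068 + 4228) + n(114) = (-24068 + 4228) - 78/114 = -19840 - 78*1/114 = -19840 - 13/19 = -376973/19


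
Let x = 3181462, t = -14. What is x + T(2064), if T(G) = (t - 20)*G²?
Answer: -141661802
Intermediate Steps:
T(G) = -34*G² (T(G) = (-14 - 20)*G² = -34*G²)
x + T(2064) = 3181462 - 34*2064² = 3181462 - 34*4260096 = 3181462 - 144843264 = -141661802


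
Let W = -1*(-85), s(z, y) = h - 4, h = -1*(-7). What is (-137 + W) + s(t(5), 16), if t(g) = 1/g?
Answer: -49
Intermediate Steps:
h = 7
s(z, y) = 3 (s(z, y) = 7 - 4 = 3)
W = 85
(-137 + W) + s(t(5), 16) = (-137 + 85) + 3 = -52 + 3 = -49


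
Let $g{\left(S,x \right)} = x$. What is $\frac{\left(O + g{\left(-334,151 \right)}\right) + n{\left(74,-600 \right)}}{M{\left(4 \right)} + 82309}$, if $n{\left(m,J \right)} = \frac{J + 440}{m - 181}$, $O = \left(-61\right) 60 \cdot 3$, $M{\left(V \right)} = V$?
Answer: $- \frac{1158543}{8807491} \approx -0.13154$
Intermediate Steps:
$O = -10980$ ($O = \left(-3660\right) 3 = -10980$)
$n{\left(m,J \right)} = \frac{440 + J}{-181 + m}$
$\frac{\left(O + g{\left(-334,151 \right)}\right) + n{\left(74,-600 \right)}}{M{\left(4 \right)} + 82309} = \frac{\left(-10980 + 151\right) + \frac{440 - 600}{-181 + 74}}{4 + 82309} = \frac{-10829 + \frac{1}{-107} \left(-160\right)}{82313} = \left(-10829 - - \frac{160}{107}\right) \frac{1}{82313} = \left(-10829 + \frac{160}{107}\right) \frac{1}{82313} = \left(- \frac{1158543}{107}\right) \frac{1}{82313} = - \frac{1158543}{8807491}$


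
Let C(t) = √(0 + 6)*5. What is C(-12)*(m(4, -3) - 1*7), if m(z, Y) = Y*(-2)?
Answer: -5*√6 ≈ -12.247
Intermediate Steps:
m(z, Y) = -2*Y
C(t) = 5*√6 (C(t) = √6*5 = 5*√6)
C(-12)*(m(4, -3) - 1*7) = (5*√6)*(-2*(-3) - 1*7) = (5*√6)*(6 - 7) = (5*√6)*(-1) = -5*√6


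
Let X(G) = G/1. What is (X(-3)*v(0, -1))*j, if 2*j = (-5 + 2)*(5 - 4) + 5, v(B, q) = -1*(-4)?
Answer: -12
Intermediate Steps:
v(B, q) = 4
X(G) = G (X(G) = G*1 = G)
j = 1 (j = ((-5 + 2)*(5 - 4) + 5)/2 = (-3*1 + 5)/2 = (-3 + 5)/2 = (½)*2 = 1)
(X(-3)*v(0, -1))*j = -3*4*1 = -12*1 = -12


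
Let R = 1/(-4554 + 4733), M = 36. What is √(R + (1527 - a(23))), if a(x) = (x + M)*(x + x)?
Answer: 6*I*√1056458/179 ≈ 34.453*I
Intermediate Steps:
a(x) = 2*x*(36 + x) (a(x) = (x + 36)*(x + x) = (36 + x)*(2*x) = 2*x*(36 + x))
R = 1/179 ≈ 0.0055866
√(R + (1527 - a(23))) = √(1/179 + (1527 - 2*23*(36 + 23))) = √(1/179 + (1527 - 2*23*59)) = √(1/179 + (1527 - 1*2714)) = √(1/179 + (1527 - 2714)) = √(1/179 - 1187) = √(-212472/179) = 6*I*√1056458/179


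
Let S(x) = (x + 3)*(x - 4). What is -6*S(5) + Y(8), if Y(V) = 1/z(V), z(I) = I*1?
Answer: -383/8 ≈ -47.875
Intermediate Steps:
S(x) = (-4 + x)*(3 + x) (S(x) = (3 + x)*(-4 + x) = (-4 + x)*(3 + x))
z(I) = I
Y(V) = 1/V
-6*S(5) + Y(8) = -6*(-12 + 5² - 1*5) + 1/8 = -6*(-12 + 25 - 5) + ⅛ = -6*8 + ⅛ = -48 + ⅛ = -383/8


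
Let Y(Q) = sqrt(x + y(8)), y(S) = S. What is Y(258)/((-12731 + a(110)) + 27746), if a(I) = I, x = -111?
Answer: I*sqrt(103)/15125 ≈ 0.000671*I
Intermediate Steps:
Y(Q) = I*sqrt(103) (Y(Q) = sqrt(-111 + 8) = sqrt(-103) = I*sqrt(103))
Y(258)/((-12731 + a(110)) + 27746) = (I*sqrt(103))/((-12731 + 110) + 27746) = (I*sqrt(103))/(-12621 + 27746) = (I*sqrt(103))/15125 = (I*sqrt(103))*(1/15125) = I*sqrt(103)/15125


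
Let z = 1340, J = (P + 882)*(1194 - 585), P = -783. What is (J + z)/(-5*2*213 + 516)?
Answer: -61631/1614 ≈ -38.185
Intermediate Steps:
J = 60291 (J = (-783 + 882)*(1194 - 585) = 99*609 = 60291)
(J + z)/(-5*2*213 + 516) = (60291 + 1340)/(-5*2*213 + 516) = 61631/(-10*213 + 516) = 61631/(-2130 + 516) = 61631/(-1614) = 61631*(-1/1614) = -61631/1614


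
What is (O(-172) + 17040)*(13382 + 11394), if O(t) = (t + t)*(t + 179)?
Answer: 362522432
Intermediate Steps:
O(t) = 2*t*(179 + t) (O(t) = (2*t)*(179 + t) = 2*t*(179 + t))
(O(-172) + 17040)*(13382 + 11394) = (2*(-172)*(179 - 172) + 17040)*(13382 + 11394) = (2*(-172)*7 + 17040)*24776 = (-2408 + 17040)*24776 = 14632*24776 = 362522432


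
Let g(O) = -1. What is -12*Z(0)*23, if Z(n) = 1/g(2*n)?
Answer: 276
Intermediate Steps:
Z(n) = -1 (Z(n) = 1/(-1) = 1*(-1) = -1)
-12*Z(0)*23 = -12*(-1)*23 = 12*23 = 276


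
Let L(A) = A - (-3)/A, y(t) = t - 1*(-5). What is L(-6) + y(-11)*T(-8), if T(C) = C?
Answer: 83/2 ≈ 41.500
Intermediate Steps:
y(t) = 5 + t (y(t) = t + 5 = 5 + t)
L(A) = A + 3/A
L(-6) + y(-11)*T(-8) = (-6 + 3/(-6)) + (5 - 11)*(-8) = (-6 + 3*(-⅙)) - 6*(-8) = (-6 - ½) + 48 = -13/2 + 48 = 83/2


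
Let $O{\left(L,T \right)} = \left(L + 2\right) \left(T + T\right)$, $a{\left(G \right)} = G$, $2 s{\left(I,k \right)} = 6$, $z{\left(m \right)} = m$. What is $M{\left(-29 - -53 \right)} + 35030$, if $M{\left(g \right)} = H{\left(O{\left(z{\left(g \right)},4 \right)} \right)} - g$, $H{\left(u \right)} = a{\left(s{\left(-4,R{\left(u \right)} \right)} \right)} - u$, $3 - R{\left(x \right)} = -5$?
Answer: $34801$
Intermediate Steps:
$R{\left(x \right)} = 8$ ($R{\left(x \right)} = 3 - -5 = 3 + 5 = 8$)
$s{\left(I,k \right)} = 3$ ($s{\left(I,k \right)} = \frac{1}{2} \cdot 6 = 3$)
$O{\left(L,T \right)} = 2 T \left(2 + L\right)$ ($O{\left(L,T \right)} = \left(2 + L\right) 2 T = 2 T \left(2 + L\right)$)
$H{\left(u \right)} = 3 - u$
$M{\left(g \right)} = -13 - 9 g$ ($M{\left(g \right)} = \left(3 - 2 \cdot 4 \left(2 + g\right)\right) - g = \left(3 - \left(16 + 8 g\right)\right) - g = \left(-13 - 8 g\right) - g = -13 - 9 g$)
$M{\left(-29 - -53 \right)} + 35030 = \left(-13 - 9 \left(-29 - -53\right)\right) + 35030 = \left(-13 - 9 \left(-29 + 53\right)\right) + 35030 = \left(-13 - 216\right) + 35030 = -229 + 35030 = 34801$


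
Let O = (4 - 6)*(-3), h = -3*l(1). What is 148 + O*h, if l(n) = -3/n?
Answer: 202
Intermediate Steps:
h = 9 (h = -(-9)/1 = -(-9) = -3*(-3) = 9)
O = 6 (O = -2*(-3) = 6)
148 + O*h = 148 + 6*9 = 148 + 54 = 202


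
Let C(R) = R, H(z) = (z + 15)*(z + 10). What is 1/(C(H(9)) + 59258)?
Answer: 1/59714 ≈ 1.6746e-5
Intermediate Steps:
H(z) = (10 + z)*(15 + z) (H(z) = (15 + z)*(10 + z) = (10 + z)*(15 + z))
1/(C(H(9)) + 59258) = 1/((150 + 9² + 25*9) + 59258) = 1/((150 + 81 + 225) + 59258) = 1/(456 + 59258) = 1/59714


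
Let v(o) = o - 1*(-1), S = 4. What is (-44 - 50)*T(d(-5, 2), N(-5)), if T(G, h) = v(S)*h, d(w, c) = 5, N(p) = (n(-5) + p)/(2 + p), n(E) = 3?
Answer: -940/3 ≈ -313.33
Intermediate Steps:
v(o) = 1 + o (v(o) = o + 1 = 1 + o)
N(p) = (3 + p)/(2 + p)
T(G, h) = 5*h (T(G, h) = (1 + 4)*h = 5*h)
(-44 - 50)*T(d(-5, 2), N(-5)) = (-44 - 50)*(5*((3 - 5)/(2 - 5))) = -470*-2/(-3) = -470*(-1/3*(-2)) = -470*2/3 = -94*10/3 = -940/3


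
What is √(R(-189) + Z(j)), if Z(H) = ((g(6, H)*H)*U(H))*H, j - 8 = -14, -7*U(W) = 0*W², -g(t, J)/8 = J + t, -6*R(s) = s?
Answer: 3*√14/2 ≈ 5.6125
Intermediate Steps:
R(s) = -s/6
g(t, J) = -8*J - 8*t (g(t, J) = -8*(J + t) = -8*J - 8*t)
U(W) = 0 (U(W) = -0*W² = -⅐*0 = 0)
j = -6 (j = 8 - 14 = -6)
Z(H) = 0 (Z(H) = (((-8*H - 8*6)*H)*0)*H = (((-8*H - 48)*H)*0)*H = (((-48 - 8*H)*H)*0)*H = ((H*(-48 - 8*H))*0)*H = 0*H = 0)
√(R(-189) + Z(j)) = √(-⅙*(-189) + 0) = √(63/2 + 0) = √(63/2) = 3*√14/2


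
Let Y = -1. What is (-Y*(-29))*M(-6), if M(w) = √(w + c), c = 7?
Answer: -29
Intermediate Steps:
M(w) = √(7 + w) (M(w) = √(w + 7) = √(7 + w))
(-Y*(-29))*M(-6) = (-1*(-1)*(-29))*√(7 - 6) = (1*(-29))*√1 = -29*1 = -29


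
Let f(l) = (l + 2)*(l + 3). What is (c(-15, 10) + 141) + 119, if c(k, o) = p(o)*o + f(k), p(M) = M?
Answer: 516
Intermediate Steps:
f(l) = (2 + l)*(3 + l)
c(k, o) = 6 + k² + o² + 5*k (c(k, o) = o*o + (6 + k² + 5*k) = o² + (6 + k² + 5*k) = 6 + k² + o² + 5*k)
(c(-15, 10) + 141) + 119 = ((6 + (-15)² + 10² + 5*(-15)) + 141) + 119 = ((6 + 225 + 100 - 75) + 141) + 119 = (256 + 141) + 119 = 397 + 119 = 516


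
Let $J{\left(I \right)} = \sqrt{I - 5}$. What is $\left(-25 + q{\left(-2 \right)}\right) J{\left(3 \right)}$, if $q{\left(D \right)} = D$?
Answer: $- 27 i \sqrt{2} \approx - 38.184 i$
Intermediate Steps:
$J{\left(I \right)} = \sqrt{-5 + I}$
$\left(-25 + q{\left(-2 \right)}\right) J{\left(3 \right)} = \left(-25 - 2\right) \sqrt{-5 + 3} = - 27 \sqrt{-2} = - 27 i \sqrt{2}$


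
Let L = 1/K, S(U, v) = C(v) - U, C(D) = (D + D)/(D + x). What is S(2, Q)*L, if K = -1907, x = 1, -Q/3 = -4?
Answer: 2/24791 ≈ 8.0674e-5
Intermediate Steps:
Q = 12 (Q = -3*(-4) = 12)
C(D) = 2*D/(1 + D) (C(D) = (D + D)/(D + 1) = (2*D)/(1 + D) = 2*D/(1 + D))
S(U, v) = -U + 2*v/(1 + v) (S(U, v) = 2*v/(1 + v) - U = -U + 2*v/(1 + v))
L = -1/1907 (L = 1/(-1907) = -1/1907 ≈ -0.00052438)
S(2, Q)*L = ((2*12 - 1*2*(1 + 12))/(1 + 12))*(-1/1907) = ((24 - 1*2*13)/13)*(-1/1907) = ((24 - 26)/13)*(-1/1907) = ((1/13)*(-2))*(-1/1907) = -2/13*(-1/1907) = 2/24791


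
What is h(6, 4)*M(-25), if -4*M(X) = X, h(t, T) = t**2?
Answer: 225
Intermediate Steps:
M(X) = -X/4
h(6, 4)*M(-25) = 6**2*(-1/4*(-25)) = 36*(25/4) = 225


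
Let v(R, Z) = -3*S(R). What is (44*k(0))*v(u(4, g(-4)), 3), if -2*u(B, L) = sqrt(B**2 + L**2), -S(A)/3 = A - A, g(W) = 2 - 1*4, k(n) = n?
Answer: 0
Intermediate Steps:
g(W) = -2 (g(W) = 2 - 4 = -2)
S(A) = 0 (S(A) = -3*(A - A) = -3*0 = 0)
u(B, L) = -sqrt(B**2 + L**2)/2
v(R, Z) = 0 (v(R, Z) = -3*0 = 0)
(44*k(0))*v(u(4, g(-4)), 3) = (44*0)*0 = 0*0 = 0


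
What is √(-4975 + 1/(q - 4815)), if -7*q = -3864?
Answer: I*√1845133062/609 ≈ 70.534*I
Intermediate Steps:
q = 552 (q = -⅐*(-3864) = 552)
√(-4975 + 1/(q - 4815)) = √(-4975 + 1/(552 - 4815)) = √(-4975 + 1/(-4263)) = √(-4975 - 1/4263) = √(-21208426/4263) = I*√1845133062/609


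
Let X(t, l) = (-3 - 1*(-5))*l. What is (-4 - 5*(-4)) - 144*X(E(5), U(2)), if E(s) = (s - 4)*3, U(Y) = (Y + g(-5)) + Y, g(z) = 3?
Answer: -2000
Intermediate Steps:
U(Y) = 3 + 2*Y (U(Y) = (Y + 3) + Y = (3 + Y) + Y = 3 + 2*Y)
E(s) = -12 + 3*s (E(s) = (-4 + s)*3 = -12 + 3*s)
X(t, l) = 2*l (X(t, l) = (-3 + 5)*l = 2*l)
(-4 - 5*(-4)) - 144*X(E(5), U(2)) = (-4 - 5*(-4)) - 288*(3 + 2*2) = (-4 + 20) - 288*(3 + 4) = 16 - 288*7 = 16 - 144*14 = 16 - 2016 = -2000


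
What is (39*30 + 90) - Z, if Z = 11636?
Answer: -10376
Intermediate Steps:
(39*30 + 90) - Z = (39*30 + 90) - 1*11636 = (1170 + 90) - 11636 = 1260 - 11636 = -10376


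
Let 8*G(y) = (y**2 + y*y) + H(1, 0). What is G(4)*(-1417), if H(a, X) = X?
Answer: -5668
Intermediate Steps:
G(y) = y**2/4 (G(y) = ((y**2 + y*y) + 0)/8 = ((y**2 + y**2) + 0)/8 = (2*y**2 + 0)/8 = (2*y**2)/8 = y**2/4)
G(4)*(-1417) = ((1/4)*4**2)*(-1417) = ((1/4)*16)*(-1417) = 4*(-1417) = -5668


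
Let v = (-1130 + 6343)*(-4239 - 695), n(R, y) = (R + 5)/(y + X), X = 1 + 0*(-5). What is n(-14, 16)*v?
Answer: 231488478/17 ≈ 1.3617e+7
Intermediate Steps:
X = 1 (X = 1 + 0 = 1)
n(R, y) = (5 + R)/(1 + y) (n(R, y) = (R + 5)/(y + 1) = (5 + R)/(1 + y))
v = -25720942 (v = 5213*(-4934) = -25720942)
n(-14, 16)*v = ((5 - 14)/(1 + 16))*(-25720942) = (-9/17)*(-25720942) = ((1/17)*(-9))*(-25720942) = -9/17*(-25720942) = 231488478/17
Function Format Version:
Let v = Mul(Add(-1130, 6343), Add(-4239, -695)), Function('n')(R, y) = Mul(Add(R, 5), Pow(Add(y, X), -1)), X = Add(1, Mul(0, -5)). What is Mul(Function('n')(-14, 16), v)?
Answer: Rational(231488478, 17) ≈ 1.3617e+7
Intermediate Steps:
X = 1 (X = Add(1, 0) = 1)
Function('n')(R, y) = Mul(Pow(Add(1, y), -1), Add(5, R)) (Function('n')(R, y) = Mul(Add(R, 5), Pow(Add(y, 1), -1)) = Mul(Add(5, R), Pow(Add(1, y), -1)) = Mul(Pow(Add(1, y), -1), Add(5, R)))
v = -25720942 (v = Mul(5213, -4934) = -25720942)
Mul(Function('n')(-14, 16), v) = Mul(Mul(Pow(Add(1, 16), -1), Add(5, -14)), -25720942) = Mul(Mul(Pow(17, -1), -9), -25720942) = Mul(Mul(Rational(1, 17), -9), -25720942) = Mul(Rational(-9, 17), -25720942) = Rational(231488478, 17)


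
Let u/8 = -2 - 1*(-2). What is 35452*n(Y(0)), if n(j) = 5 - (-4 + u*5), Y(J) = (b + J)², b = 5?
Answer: 319068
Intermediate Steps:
u = 0 (u = 8*(-2 - 1*(-2)) = 8*(-2 + 2) = 8*0 = 0)
Y(J) = (5 + J)²
n(j) = 9 (n(j) = 5 - (-4 + 0*5) = 5 - (-4 + 0) = 5 - 1*(-4) = 5 + 4 = 9)
35452*n(Y(0)) = 35452*9 = 319068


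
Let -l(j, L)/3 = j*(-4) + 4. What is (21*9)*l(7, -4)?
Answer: 13608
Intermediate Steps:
l(j, L) = -12 + 12*j (l(j, L) = -3*(j*(-4) + 4) = -3*(-4*j + 4) = -3*(4 - 4*j) = -12 + 12*j)
(21*9)*l(7, -4) = (21*9)*(-12 + 12*7) = 189*(-12 + 84) = 189*72 = 13608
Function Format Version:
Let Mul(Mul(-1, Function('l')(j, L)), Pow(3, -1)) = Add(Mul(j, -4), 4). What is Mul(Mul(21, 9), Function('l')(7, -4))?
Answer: 13608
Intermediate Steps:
Function('l')(j, L) = Add(-12, Mul(12, j)) (Function('l')(j, L) = Mul(-3, Add(Mul(j, -4), 4)) = Mul(-3, Add(Mul(-4, j), 4)) = Mul(-3, Add(4, Mul(-4, j))) = Add(-12, Mul(12, j)))
Mul(Mul(21, 9), Function('l')(7, -4)) = Mul(Mul(21, 9), Add(-12, Mul(12, 7))) = Mul(189, Add(-12, 84)) = Mul(189, 72) = 13608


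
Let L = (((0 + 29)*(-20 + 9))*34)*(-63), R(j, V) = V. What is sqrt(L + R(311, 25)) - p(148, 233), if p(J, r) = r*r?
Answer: -54289 + sqrt(683323) ≈ -53462.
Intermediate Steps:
L = 683298 (L = ((29*(-11))*34)*(-63) = -319*34*(-63) = -10846*(-63) = 683298)
p(J, r) = r**2
sqrt(L + R(311, 25)) - p(148, 233) = sqrt(683298 + 25) - 1*233**2 = sqrt(683323) - 1*54289 = sqrt(683323) - 54289 = -54289 + sqrt(683323)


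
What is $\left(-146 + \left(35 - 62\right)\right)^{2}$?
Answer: $29929$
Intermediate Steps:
$\left(-146 + \left(35 - 62\right)\right)^{2} = \left(-146 - 27\right)^{2} = \left(-173\right)^{2} = 29929$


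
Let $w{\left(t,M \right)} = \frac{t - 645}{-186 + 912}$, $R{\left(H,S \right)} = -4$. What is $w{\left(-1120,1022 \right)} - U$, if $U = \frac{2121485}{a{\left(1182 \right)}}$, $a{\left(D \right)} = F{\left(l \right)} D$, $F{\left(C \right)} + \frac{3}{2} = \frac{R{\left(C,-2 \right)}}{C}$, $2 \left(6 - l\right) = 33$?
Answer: $\frac{10765044635}{6722034} \approx 1601.5$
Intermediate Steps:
$l = - \frac{21}{2}$ ($l = 6 - \frac{33}{2} = - \frac{21}{2} \approx -10.5$)
$F{\left(C \right)} = - \frac{3}{2} - \frac{4}{C}$
$w{\left(t,M \right)} = - \frac{215}{242} + \frac{t}{726}$ ($w{\left(t,M \right)} = \frac{-645 + t}{726} = \left(-645 + t\right) \frac{1}{726} = - \frac{215}{242} + \frac{t}{726}$)
$a{\left(D \right)} = - \frac{47 D}{42}$ ($a{\left(D \right)} = \left(- \frac{3}{2} - \frac{4}{- \frac{21}{2}}\right) D = \left(- \frac{3}{2} - - \frac{8}{21}\right) D = \left(- \frac{3}{2} + \frac{8}{21}\right) D = - \frac{47 D}{42}$)
$U = - \frac{14850395}{9259}$ ($U = \frac{2121485}{\left(- \frac{47}{42}\right) 1182} = \frac{2121485}{- \frac{9259}{7}} = 2121485 \left(- \frac{7}{9259}\right) = - \frac{14850395}{9259} \approx -1603.9$)
$w{\left(-1120,1022 \right)} - U = \left(- \frac{215}{242} + \frac{1}{726} \left(-1120\right)\right) - - \frac{14850395}{9259} = \left(- \frac{215}{242} - \frac{560}{363}\right) + \frac{14850395}{9259} = - \frac{1765}{726} + \frac{14850395}{9259} = \frac{10765044635}{6722034}$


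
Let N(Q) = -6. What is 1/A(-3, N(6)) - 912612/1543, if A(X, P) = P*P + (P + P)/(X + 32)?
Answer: -941770837/1592376 ≈ -591.42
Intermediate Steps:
A(X, P) = P² + 2*P/(32 + X) (A(X, P) = P² + (2*P)/(32 + X) = P² + 2*P/(32 + X))
1/A(-3, N(6)) - 912612/1543 = 1/(-6*(2 + 32*(-6) - 6*(-3))/(32 - 3)) - 912612/1543 = 1/(-6*(2 - 192 + 18)/29) - 912612/1543 = 1/(-6*1/29*(-172)) - 708*1289/1543 = 1/(1032/29) - 912612/1543 = 29/1032 - 912612/1543 = -941770837/1592376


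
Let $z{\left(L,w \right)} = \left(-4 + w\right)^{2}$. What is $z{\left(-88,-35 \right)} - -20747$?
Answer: $22268$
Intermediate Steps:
$z{\left(-88,-35 \right)} - -20747 = \left(-4 - 35\right)^{2} - -20747 = \left(-39\right)^{2} + 20747 = 1521 + 20747 = 22268$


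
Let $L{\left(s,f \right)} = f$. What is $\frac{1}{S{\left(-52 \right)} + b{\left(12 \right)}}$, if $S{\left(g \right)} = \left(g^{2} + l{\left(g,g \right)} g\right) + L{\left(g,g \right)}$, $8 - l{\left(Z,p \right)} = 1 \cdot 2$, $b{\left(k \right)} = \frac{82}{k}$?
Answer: $\frac{6}{14081} \approx 0.00042611$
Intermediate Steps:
$l{\left(Z,p \right)} = 6$ ($l{\left(Z,p \right)} = 8 - 1 \cdot 2 = 8 - 2 = 6$)
$S{\left(g \right)} = g^{2} + 7 g$ ($S{\left(g \right)} = \left(g^{2} + 6 g\right) + g = g^{2} + 7 g$)
$\frac{1}{S{\left(-52 \right)} + b{\left(12 \right)}} = \frac{1}{- 52 \left(7 - 52\right) + \frac{82}{12}} = \frac{1}{\left(-52\right) \left(-45\right) + 82 \cdot \frac{1}{12}} = \frac{1}{2340 + \frac{41}{6}} = \frac{1}{\frac{14081}{6}} = \frac{6}{14081}$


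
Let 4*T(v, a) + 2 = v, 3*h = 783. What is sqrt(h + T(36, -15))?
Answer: 7*sqrt(22)/2 ≈ 16.416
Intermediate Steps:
h = 261 (h = (1/3)*783 = 261)
T(v, a) = -1/2 + v/4
sqrt(h + T(36, -15)) = sqrt(261 + (-1/2 + (1/4)*36)) = sqrt(261 + (-1/2 + 9)) = sqrt(261 + 17/2) = sqrt(539/2) = 7*sqrt(22)/2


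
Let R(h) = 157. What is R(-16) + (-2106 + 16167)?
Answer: 14218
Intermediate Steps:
R(-16) + (-2106 + 16167) = 157 + (-2106 + 16167) = 157 + 14061 = 14218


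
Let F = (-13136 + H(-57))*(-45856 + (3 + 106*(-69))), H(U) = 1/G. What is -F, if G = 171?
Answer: -119426639585/171 ≈ -6.9840e+8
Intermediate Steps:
H(U) = 1/171
F = 119426639585/171 (F = (-13136 + 1/171)*(-45856 + (3 + 106*(-69))) = -2246255*(-45856 + (3 - 7314))/171 = -2246255*(-45856 - 7311)/171 = -2246255/171*(-53167) = 119426639585/171 ≈ 6.9840e+8)
-F = -1*119426639585/171 = -119426639585/171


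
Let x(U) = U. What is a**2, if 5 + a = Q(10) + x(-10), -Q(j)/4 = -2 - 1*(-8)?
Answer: 1521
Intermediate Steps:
Q(j) = -24 (Q(j) = -4*(-2 - 1*(-8)) = -4*(-2 + 8) = -4*6 = -24)
a = -39 (a = -5 + (-24 - 10) = -5 - 34 = -39)
a**2 = (-39)**2 = 1521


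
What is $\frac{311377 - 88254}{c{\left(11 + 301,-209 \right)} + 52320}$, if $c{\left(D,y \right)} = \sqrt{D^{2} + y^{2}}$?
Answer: $\frac{2334759072}{547448275} - \frac{223123 \sqrt{5641}}{547448275} \approx 4.2342$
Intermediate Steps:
$\frac{311377 - 88254}{c{\left(11 + 301,-209 \right)} + 52320} = \frac{311377 - 88254}{\sqrt{\left(11 + 301\right)^{2} + \left(-209\right)^{2}} + 52320} = \frac{223123}{\sqrt{312^{2} + 43681} + 52320} = \frac{223123}{\sqrt{97344 + 43681} + 52320} = \frac{223123}{\sqrt{141025} + 52320} = \frac{223123}{5 \sqrt{5641} + 52320} = \frac{223123}{52320 + 5 \sqrt{5641}}$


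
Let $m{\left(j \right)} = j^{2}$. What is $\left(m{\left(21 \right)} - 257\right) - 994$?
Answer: $-810$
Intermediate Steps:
$\left(m{\left(21 \right)} - 257\right) - 994 = \left(21^{2} - 257\right) - 994 = \left(441 - 257\right) - 994 = 184 - 994 = -810$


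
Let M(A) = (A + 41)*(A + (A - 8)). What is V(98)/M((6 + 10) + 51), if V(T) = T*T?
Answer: 343/486 ≈ 0.70576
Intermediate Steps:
V(T) = T**2
M(A) = (-8 + 2*A)*(41 + A) (M(A) = (41 + A)*(A + (-8 + A)) = (41 + A)*(-8 + 2*A) = (-8 + 2*A)*(41 + A))
V(98)/M((6 + 10) + 51) = 98**2/(-328 + 2*((6 + 10) + 51)**2 + 74*((6 + 10) + 51)) = 9604/(-328 + 2*(16 + 51)**2 + 74*(16 + 51)) = 9604/(-328 + 2*67**2 + 74*67) = 9604/(-328 + 2*4489 + 4958) = 9604/(-328 + 8978 + 4958) = 9604/13608 = 9604*(1/13608) = 343/486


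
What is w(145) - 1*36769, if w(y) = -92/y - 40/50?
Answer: -5331713/145 ≈ -36770.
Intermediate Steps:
w(y) = -⅘ - 92/y (w(y) = -92/y - 40*1/50 = -92/y - ⅘ = -⅘ - 92/y)
w(145) - 1*36769 = (-⅘ - 92/145) - 1*36769 = (-⅘ - 92*1/145) - 36769 = (-⅘ - 92/145) - 36769 = -208/145 - 36769 = -5331713/145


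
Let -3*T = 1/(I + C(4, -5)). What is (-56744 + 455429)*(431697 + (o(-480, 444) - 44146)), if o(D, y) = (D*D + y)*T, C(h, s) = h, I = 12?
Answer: 610373578395/4 ≈ 1.5259e+11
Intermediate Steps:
T = -1/48 (T = -1/(3*(12 + 4)) = -⅓/16 = -⅓*1/16 = -1/48 ≈ -0.020833)
o(D, y) = -y/48 - D²/48 (o(D, y) = (D*D + y)*(-1/48) = (D² + y)*(-1/48) = (y + D²)*(-1/48) = -y/48 - D²/48)
(-56744 + 455429)*(431697 + (o(-480, 444) - 44146)) = (-56744 + 455429)*(431697 + ((-1/48*444 - 1/48*(-480)²) - 44146)) = 398685*(431697 + ((-37/4 - 1/48*230400) - 44146)) = 398685*(431697 + ((-37/4 - 4800) - 44146)) = 398685*(431697 + (-19237/4 - 44146)) = 398685*(431697 - 195821/4) = 398685*(1530967/4) = 610373578395/4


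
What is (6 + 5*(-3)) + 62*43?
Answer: 2657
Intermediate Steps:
(6 + 5*(-3)) + 62*43 = (6 - 15) + 2666 = -9 + 2666 = 2657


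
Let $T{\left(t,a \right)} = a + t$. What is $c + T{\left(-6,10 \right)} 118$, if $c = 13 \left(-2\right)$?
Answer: $446$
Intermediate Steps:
$c = -26$
$c + T{\left(-6,10 \right)} 118 = -26 + \left(10 - 6\right) 118 = -26 + 4 \cdot 118 = -26 + 472 = 446$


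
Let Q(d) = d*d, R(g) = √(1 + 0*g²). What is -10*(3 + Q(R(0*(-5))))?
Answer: -40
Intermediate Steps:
R(g) = 1 (R(g) = √(1 + 0) = √1 = 1)
Q(d) = d²
-10*(3 + Q(R(0*(-5)))) = -10*(3 + 1²) = -10*(3 + 1) = -10*4 = -40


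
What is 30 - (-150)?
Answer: 180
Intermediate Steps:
30 - (-150) = 30 - 30*(-5) = 30 + 150 = 180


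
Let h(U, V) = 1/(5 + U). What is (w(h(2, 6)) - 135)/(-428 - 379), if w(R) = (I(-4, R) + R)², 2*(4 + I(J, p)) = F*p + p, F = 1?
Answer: 5939/39543 ≈ 0.15019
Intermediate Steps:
I(J, p) = -4 + p (I(J, p) = -4 + (1*p + p)/2 = -4 + (p + p)/2 = -4 + (2*p)/2 = -4 + p)
w(R) = (-4 + 2*R)² (w(R) = ((-4 + R) + R)² = (-4 + 2*R)²)
(w(h(2, 6)) - 135)/(-428 - 379) = (4*(-2 + 1/(5 + 2))² - 135)/(-428 - 379) = (4*(-2 + 1/7)² - 135)/(-807) = (4*(-2 + ⅐)² - 135)*(-1/807) = (4*(-13/7)² - 135)*(-1/807) = (4*(169/49) - 135)*(-1/807) = (676/49 - 135)*(-1/807) = -5939/49*(-1/807) = 5939/39543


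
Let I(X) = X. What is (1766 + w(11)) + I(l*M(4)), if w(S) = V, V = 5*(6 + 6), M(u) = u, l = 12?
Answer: 1874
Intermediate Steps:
V = 60 (V = 5*12 = 60)
w(S) = 60
(1766 + w(11)) + I(l*M(4)) = (1766 + 60) + 12*4 = 1826 + 48 = 1874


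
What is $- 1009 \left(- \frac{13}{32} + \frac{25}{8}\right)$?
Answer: $- \frac{87783}{32} \approx -2743.2$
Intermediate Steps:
$- 1009 \left(- \frac{13}{32} + \frac{25}{8}\right) = \left(-1009\right) \frac{87}{32} = - \frac{87783}{32}$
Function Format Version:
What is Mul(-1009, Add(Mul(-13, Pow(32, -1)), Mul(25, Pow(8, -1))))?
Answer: Rational(-87783, 32) ≈ -2743.2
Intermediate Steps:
Mul(-1009, Add(Mul(-13, Pow(32, -1)), Mul(25, Pow(8, -1)))) = Mul(-1009, Add(Mul(-13, Rational(1, 32)), Mul(25, Rational(1, 8)))) = Mul(-1009, Add(Rational(-13, 32), Rational(25, 8))) = Mul(-1009, Rational(87, 32)) = Rational(-87783, 32)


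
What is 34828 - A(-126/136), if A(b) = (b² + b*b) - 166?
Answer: 80902159/2312 ≈ 34992.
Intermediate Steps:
A(b) = -166 + 2*b² (A(b) = (b² + b²) - 166 = 2*b² - 166 = -166 + 2*b²)
34828 - A(-126/136) = 34828 - (-166 + 2*(-126/136)²) = 34828 - (-166 + 2*(-126*1/136)²) = 34828 - (-166 + 2*(-63/68)²) = 34828 - (-166 + 2*(3969/4624)) = 34828 - (-166 + 3969/2312) = 34828 - 1*(-379823/2312) = 34828 + 379823/2312 = 80902159/2312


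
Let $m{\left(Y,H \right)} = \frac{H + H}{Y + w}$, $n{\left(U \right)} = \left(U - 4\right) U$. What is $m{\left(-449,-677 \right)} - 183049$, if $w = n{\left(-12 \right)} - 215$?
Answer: $- \frac{43198887}{236} \approx -1.8305 \cdot 10^{5}$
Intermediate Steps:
$n{\left(U \right)} = U \left(-4 + U\right)$ ($n{\left(U \right)} = \left(-4 + U\right) U = U \left(-4 + U\right)$)
$w = -23$ ($w = - 12 \left(-4 - 12\right) - 215 = \left(-12\right) \left(-16\right) - 215 = 192 - 215 = -23$)
$m{\left(Y,H \right)} = \frac{2 H}{-23 + Y}$ ($m{\left(Y,H \right)} = \frac{H + H}{Y - 23} = \frac{2 H}{-23 + Y}$)
$m{\left(-449,-677 \right)} - 183049 = 2 \left(-677\right) \frac{1}{-23 - 449} - 183049 = 2 \left(-677\right) \frac{1}{-472} - 183049 = 2 \left(-677\right) \left(- \frac{1}{472}\right) - 183049 = \frac{677}{236} - 183049 = - \frac{43198887}{236}$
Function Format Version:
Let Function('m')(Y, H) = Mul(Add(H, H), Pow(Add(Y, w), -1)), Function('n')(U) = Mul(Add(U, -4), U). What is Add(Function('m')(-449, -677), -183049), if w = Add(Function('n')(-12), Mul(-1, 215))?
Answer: Rational(-43198887, 236) ≈ -1.8305e+5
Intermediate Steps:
Function('n')(U) = Mul(U, Add(-4, U)) (Function('n')(U) = Mul(Add(-4, U), U) = Mul(U, Add(-4, U)))
w = -23 (w = Add(Mul(-12, Add(-4, -12)), Mul(-1, 215)) = Add(Mul(-12, -16), -215) = Add(192, -215) = -23)
Function('m')(Y, H) = Mul(2, H, Pow(Add(-23, Y), -1)) (Function('m')(Y, H) = Mul(Add(H, H), Pow(Add(Y, -23), -1)) = Mul(Mul(2, H), Pow(Add(-23, Y), -1)) = Mul(2, H, Pow(Add(-23, Y), -1)))
Add(Function('m')(-449, -677), -183049) = Add(Mul(2, -677, Pow(Add(-23, -449), -1)), -183049) = Add(Mul(2, -677, Pow(-472, -1)), -183049) = Add(Mul(2, -677, Rational(-1, 472)), -183049) = Add(Rational(677, 236), -183049) = Rational(-43198887, 236)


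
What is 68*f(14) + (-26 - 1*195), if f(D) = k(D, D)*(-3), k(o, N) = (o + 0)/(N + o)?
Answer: -323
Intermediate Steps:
k(o, N) = o/(N + o)
f(D) = -3/2 (f(D) = (D/(D + D))*(-3) = (D/((2*D)))*(-3) = (D*(1/(2*D)))*(-3) = (½)*(-3) = -3/2)
68*f(14) + (-26 - 1*195) = 68*(-3/2) + (-26 - 1*195) = -102 + (-26 - 195) = -102 - 221 = -323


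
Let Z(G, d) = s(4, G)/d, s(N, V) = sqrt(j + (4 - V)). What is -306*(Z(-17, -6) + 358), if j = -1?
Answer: -109548 + 102*sqrt(5) ≈ -1.0932e+5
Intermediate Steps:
s(N, V) = sqrt(3 - V) (s(N, V) = sqrt(-1 + (4 - V)) = sqrt(3 - V))
Z(G, d) = sqrt(3 - G)/d
-306*(Z(-17, -6) + 358) = -306*(sqrt(3 - 1*(-17))/(-6) + 358) = -306*(-sqrt(3 + 17)/6 + 358) = -306*(-sqrt(5)/3 + 358) = -306*(358 - sqrt(5)/3) = -109548 + 102*sqrt(5)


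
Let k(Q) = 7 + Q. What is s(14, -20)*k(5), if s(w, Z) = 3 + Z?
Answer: -204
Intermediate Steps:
s(14, -20)*k(5) = (3 - 20)*(7 + 5) = -17*12 = -204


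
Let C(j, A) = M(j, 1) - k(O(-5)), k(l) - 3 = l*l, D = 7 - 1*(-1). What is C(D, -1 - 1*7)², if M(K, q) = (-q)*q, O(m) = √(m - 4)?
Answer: 25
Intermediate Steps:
O(m) = √(-4 + m)
D = 8 (D = 7 + 1 = 8)
M(K, q) = -q²
k(l) = 3 + l² (k(l) = 3 + l*l = 3 + l²)
C(j, A) = 5 (C(j, A) = -1*1² - (3 + (√(-4 - 5))²) = -1*1 - (3 + (√(-9))²) = -1 - (3 + (3*I)²) = -1 - (3 - 9) = -1 - 1*(-6) = -1 + 6 = 5)
C(D, -1 - 1*7)² = 5² = 25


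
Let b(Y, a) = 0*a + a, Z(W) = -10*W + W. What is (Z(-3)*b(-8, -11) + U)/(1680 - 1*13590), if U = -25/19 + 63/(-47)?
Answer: 267593/10635630 ≈ 0.025160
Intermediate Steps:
Z(W) = -9*W
U = -2372/893 (U = -25*1/19 + 63*(-1/47) = -25/19 - 63/47 = -2372/893 ≈ -2.6562)
b(Y, a) = a (b(Y, a) = 0 + a = a)
(Z(-3)*b(-8, -11) + U)/(1680 - 1*13590) = (-9*(-3)*(-11) - 2372/893)/(1680 - 1*13590) = (27*(-11) - 2372/893)/(1680 - 13590) = (-297 - 2372/893)/(-11910) = -267593/893*(-1/11910) = 267593/10635630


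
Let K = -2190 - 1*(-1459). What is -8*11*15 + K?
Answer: -2051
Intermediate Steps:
K = -731 (K = -2190 + 1459 = -731)
-8*11*15 + K = -8*11*15 - 731 = -88*15 - 731 = -1320 - 731 = -2051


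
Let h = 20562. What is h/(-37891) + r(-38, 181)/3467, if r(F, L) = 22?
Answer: -70454852/131368097 ≈ -0.53632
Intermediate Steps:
h/(-37891) + r(-38, 181)/3467 = 20562/(-37891) + 22/3467 = 20562*(-1/37891) + 22*(1/3467) = -20562/37891 + 22/3467 = -70454852/131368097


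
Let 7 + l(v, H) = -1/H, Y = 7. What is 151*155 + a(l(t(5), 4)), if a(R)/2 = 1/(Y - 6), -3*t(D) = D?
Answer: 23407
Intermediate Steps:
t(D) = -D/3
l(v, H) = -7 - 1/H
a(R) = 2 (a(R) = 2/(7 - 6) = 2/1 = 2*1 = 2)
151*155 + a(l(t(5), 4)) = 151*155 + 2 = 23405 + 2 = 23407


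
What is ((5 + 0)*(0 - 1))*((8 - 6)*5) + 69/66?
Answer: -1077/22 ≈ -48.955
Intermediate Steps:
((5 + 0)*(0 - 1))*((8 - 6)*5) + 69/66 = (5*(-1))*(2*5) + 69*(1/66) = -5*10 + 23/22 = -50 + 23/22 = -1077/22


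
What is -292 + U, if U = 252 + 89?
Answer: 49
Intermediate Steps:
U = 341
-292 + U = -292 + 341 = 49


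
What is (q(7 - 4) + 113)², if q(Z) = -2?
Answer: 12321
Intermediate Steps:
(q(7 - 4) + 113)² = (-2 + 113)² = 111² = 12321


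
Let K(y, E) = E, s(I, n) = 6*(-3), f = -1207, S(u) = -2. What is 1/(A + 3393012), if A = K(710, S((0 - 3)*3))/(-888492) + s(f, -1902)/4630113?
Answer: 228545464422/775457503329045029 ≈ 2.9472e-7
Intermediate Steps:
s(I, n) = -18
A = -374035/228545464422 (A = -2/(-888492) - 18/4630113 = -2*(-1/888492) - 18*1/4630113 = 1/444246 - 2/514457 = -374035/228545464422 ≈ -1.6366e-6)
1/(A + 3393012) = 1/(-374035/228545464422 + 3393012) = 1/(775457503329045029/228545464422) = 228545464422/775457503329045029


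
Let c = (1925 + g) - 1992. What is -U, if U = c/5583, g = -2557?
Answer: 2624/5583 ≈ 0.47000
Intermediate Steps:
c = -2624 (c = (1925 - 2557) - 1992 = -632 - 1992 = -2624)
U = -2624/5583 ≈ -0.47000
-U = -1*(-2624/5583) = 2624/5583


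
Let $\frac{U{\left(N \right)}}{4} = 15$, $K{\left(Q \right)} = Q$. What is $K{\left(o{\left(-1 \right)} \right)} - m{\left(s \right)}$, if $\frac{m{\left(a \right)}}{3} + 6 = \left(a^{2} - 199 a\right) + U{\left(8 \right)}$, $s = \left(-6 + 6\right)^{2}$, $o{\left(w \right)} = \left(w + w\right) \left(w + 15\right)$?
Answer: $-190$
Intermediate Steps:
$o{\left(w \right)} = 2 w \left(15 + w\right)$
$U{\left(N \right)} = 60$ ($U{\left(N \right)} = 4 \cdot 15 = 60$)
$s = 0$ ($s = 0^{2} = 0$)
$m{\left(a \right)} = 162 - 597 a + 3 a^{2}$ ($m{\left(a \right)} = -18 + 3 \left(\left(a^{2} - 199 a\right) + 60\right) = -18 + 3 \left(60 + a^{2} - 199 a\right) = -18 + \left(180 - 597 a + 3 a^{2}\right) = 162 - 597 a + 3 a^{2}$)
$K{\left(o{\left(-1 \right)} \right)} - m{\left(s \right)} = 2 \left(-1\right) \left(15 - 1\right) - \left(162 - 0 + 3 \cdot 0^{2}\right) = 2 \left(-1\right) 14 - \left(162 + 0 + 3 \cdot 0\right) = -28 - \left(162 + 0 + 0\right) = -28 - 162 = -190$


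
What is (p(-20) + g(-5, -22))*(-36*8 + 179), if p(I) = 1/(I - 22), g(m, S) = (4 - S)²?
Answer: -3094619/42 ≈ -73681.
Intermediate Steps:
p(I) = 1/(-22 + I)
(p(-20) + g(-5, -22))*(-36*8 + 179) = (1/(-22 - 20) + (-4 - 22)²)*(-36*8 + 179) = (1/(-42) + (-26)²)*(-288 + 179) = (-1/42 + 676)*(-109) = (28391/42)*(-109) = -3094619/42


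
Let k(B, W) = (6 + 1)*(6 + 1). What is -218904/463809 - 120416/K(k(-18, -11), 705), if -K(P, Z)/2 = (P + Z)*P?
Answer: 3306230848/2855981219 ≈ 1.1577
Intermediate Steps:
k(B, W) = 49 (k(B, W) = 7*7 = 49)
K(P, Z) = -2*P*(P + Z) (K(P, Z) = -2*(P + Z)*P = -2*P*(P + Z))
-218904/463809 - 120416/K(k(-18, -11), 705) = -218904/463809 - 120416*(-1/(98*(49 + 705))) = -218904*1/463809 - 120416/((-2*49*754)) = -72968/154603 - 120416/(-73892) = -72968/154603 - 120416*(-1/73892) = -72968/154603 + 30104/18473 = 3306230848/2855981219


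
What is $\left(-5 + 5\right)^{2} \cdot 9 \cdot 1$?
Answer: $0$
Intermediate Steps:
$\left(-5 + 5\right)^{2} \cdot 9 \cdot 1 = 0^{2} \cdot 9 \cdot 1 = 0 \cdot 9 \cdot 1 = 0 \cdot 1 = 0$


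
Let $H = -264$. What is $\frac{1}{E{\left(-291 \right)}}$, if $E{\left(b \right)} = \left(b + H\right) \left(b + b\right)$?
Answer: $\frac{1}{323010} \approx 3.0959 \cdot 10^{-6}$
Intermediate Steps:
$E{\left(b \right)} = 2 b \left(-264 + b\right)$ ($E{\left(b \right)} = \left(b - 264\right) \left(b + b\right) = \left(-264 + b\right) 2 b = 2 b \left(-264 + b\right)$)
$\frac{1}{E{\left(-291 \right)}} = \frac{1}{2 \left(-291\right) \left(-264 - 291\right)} = \frac{1}{2 \left(-291\right) \left(-555\right)} = \frac{1}{323010}$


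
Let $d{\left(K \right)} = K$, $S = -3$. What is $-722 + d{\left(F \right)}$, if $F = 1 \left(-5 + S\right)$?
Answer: $-730$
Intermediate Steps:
$F = -8$ ($F = 1 \left(-5 - 3\right) = 1 \left(-8\right) = -8$)
$-722 + d{\left(F \right)} = -722 - 8 = -730$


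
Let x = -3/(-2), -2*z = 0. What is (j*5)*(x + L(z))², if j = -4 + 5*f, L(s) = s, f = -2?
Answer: -315/2 ≈ -157.50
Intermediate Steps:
z = 0 (z = -½*0 = 0)
x = 3/2 (x = -3*(-½) = 3/2 ≈ 1.5000)
j = -14 (j = -4 + 5*(-2) = -4 - 10 = -14)
(j*5)*(x + L(z))² = (-14*5)*(3/2 + 0)² = -70*(3/2)² = -70*9/4 = -315/2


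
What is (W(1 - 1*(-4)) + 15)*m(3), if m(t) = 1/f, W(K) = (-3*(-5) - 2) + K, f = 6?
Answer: 11/2 ≈ 5.5000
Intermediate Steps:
W(K) = 13 + K (W(K) = (15 - 2) + K = 13 + K)
m(t) = ⅙ (m(t) = 1/6 = ⅙)
(W(1 - 1*(-4)) + 15)*m(3) = ((13 + (1 - 1*(-4))) + 15)*(⅙) = ((13 + (1 + 4)) + 15)*(⅙) = ((13 + 5) + 15)*(⅙) = (18 + 15)*(⅙) = 33*(⅙) = 11/2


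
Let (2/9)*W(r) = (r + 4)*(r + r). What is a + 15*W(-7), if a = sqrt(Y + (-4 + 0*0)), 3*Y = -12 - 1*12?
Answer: 2835 + 2*I*sqrt(3) ≈ 2835.0 + 3.4641*I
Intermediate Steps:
Y = -8 (Y = (-12 - 1*12)/3 = (-12 - 12)/3 = (1/3)*(-24) = -8)
W(r) = 9*r*(4 + r) (W(r) = 9*((r + 4)*(r + r))/2 = 9*((4 + r)*(2*r))/2 = 9*(2*r*(4 + r))/2 = 9*r*(4 + r))
a = 2*I*sqrt(3) (a = sqrt(-8 + (-4 + 0*0)) = sqrt(-8 + (-4 + 0)) = sqrt(-8 - 4) = sqrt(-12) = 2*I*sqrt(3) ≈ 3.4641*I)
a + 15*W(-7) = 2*I*sqrt(3) + 15*(9*(-7)*(4 - 7)) = 2*I*sqrt(3) + 15*(9*(-7)*(-3)) = 2*I*sqrt(3) + 15*189 = 2*I*sqrt(3) + 2835 = 2835 + 2*I*sqrt(3)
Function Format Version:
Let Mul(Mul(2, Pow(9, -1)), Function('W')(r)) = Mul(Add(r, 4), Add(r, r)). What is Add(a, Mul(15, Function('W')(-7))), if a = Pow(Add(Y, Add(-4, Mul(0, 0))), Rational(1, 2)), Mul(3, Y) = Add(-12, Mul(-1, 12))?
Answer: Add(2835, Mul(2, I, Pow(3, Rational(1, 2)))) ≈ Add(2835.0, Mul(3.4641, I))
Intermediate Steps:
Y = -8 (Y = Mul(Rational(1, 3), Add(-12, Mul(-1, 12))) = Mul(Rational(1, 3), Add(-12, -12)) = Mul(Rational(1, 3), -24) = -8)
Function('W')(r) = Mul(9, r, Add(4, r)) (Function('W')(r) = Mul(Rational(9, 2), Mul(Add(r, 4), Add(r, r))) = Mul(Rational(9, 2), Mul(Add(4, r), Mul(2, r))) = Mul(Rational(9, 2), Mul(2, r, Add(4, r))) = Mul(9, r, Add(4, r)))
a = Mul(2, I, Pow(3, Rational(1, 2))) (a = Pow(Add(-8, Add(-4, Mul(0, 0))), Rational(1, 2)) = Pow(Add(-8, Add(-4, 0)), Rational(1, 2)) = Pow(Add(-8, -4), Rational(1, 2)) = Pow(-12, Rational(1, 2)) = Mul(2, I, Pow(3, Rational(1, 2))) ≈ Mul(3.4641, I))
Add(a, Mul(15, Function('W')(-7))) = Add(Mul(2, I, Pow(3, Rational(1, 2))), Mul(15, Mul(9, -7, Add(4, -7)))) = Add(Mul(2, I, Pow(3, Rational(1, 2))), Mul(15, Mul(9, -7, -3))) = Add(Mul(2, I, Pow(3, Rational(1, 2))), Mul(15, 189)) = Add(Mul(2, I, Pow(3, Rational(1, 2))), 2835) = Add(2835, Mul(2, I, Pow(3, Rational(1, 2))))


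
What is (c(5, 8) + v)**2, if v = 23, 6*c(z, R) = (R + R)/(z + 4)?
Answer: 395641/729 ≈ 542.72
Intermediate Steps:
c(z, R) = R/(3*(4 + z)) (c(z, R) = ((R + R)/(z + 4))/6 = ((2*R)/(4 + z))/6 = (2*R/(4 + z))/6 = R/(3*(4 + z)))
(c(5, 8) + v)**2 = ((1/3)*8/(4 + 5) + 23)**2 = ((1/3)*8/9 + 23)**2 = ((1/3)*8*(1/9) + 23)**2 = (8/27 + 23)**2 = (629/27)**2 = 395641/729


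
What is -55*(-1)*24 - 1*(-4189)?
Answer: 5509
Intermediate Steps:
-55*(-1)*24 - 1*(-4189) = 55*24 + 4189 = 1320 + 4189 = 5509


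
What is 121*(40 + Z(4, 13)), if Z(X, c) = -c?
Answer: 3267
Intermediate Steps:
121*(40 + Z(4, 13)) = 121*(40 - 1*13) = 121*(40 - 13) = 121*27 = 3267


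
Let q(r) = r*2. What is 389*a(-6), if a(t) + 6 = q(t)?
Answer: -7002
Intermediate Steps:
q(r) = 2*r
a(t) = -6 + 2*t
389*a(-6) = 389*(-6 + 2*(-6)) = 389*(-6 - 12) = 389*(-18) = -7002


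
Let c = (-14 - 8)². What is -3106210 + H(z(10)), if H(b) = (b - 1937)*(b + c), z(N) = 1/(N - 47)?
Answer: -5535796180/1369 ≈ -4.0437e+6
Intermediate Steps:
z(N) = 1/(-47 + N)
c = 484 (c = (-22)² = 484)
H(b) = (-1937 + b)*(484 + b) (H(b) = (b - 1937)*(b + 484) = (-1937 + b)*(484 + b))
-3106210 + H(z(10)) = -3106210 + (-937508 + (1/(-47 + 10))² - 1453/(-47 + 10)) = -3106210 + (-937508 + (1/(-37))² - 1453/(-37)) = -3106210 + (-937508 + (-1/37)² - 1453*(-1/37)) = -3106210 + (-937508 + 1/1369 + 1453/37) = -3106210 - 1283394690/1369 = -5535796180/1369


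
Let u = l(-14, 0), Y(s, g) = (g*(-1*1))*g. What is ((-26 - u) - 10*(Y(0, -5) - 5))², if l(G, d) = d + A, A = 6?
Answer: 71824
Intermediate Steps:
l(G, d) = 6 + d (l(G, d) = d + 6 = 6 + d)
Y(s, g) = -g² (Y(s, g) = (g*(-1))*g = (-g)*g = -g²)
u = 6 (u = 6 + 0 = 6)
((-26 - u) - 10*(Y(0, -5) - 5))² = ((-26 - 1*6) - 10*(-1*(-5)² - 5))² = ((-26 - 6) - 10*(-1*25 - 5))² = (-32 - 10*(-25 - 5))² = (-32 - 10*(-30))² = (-32 + 300)² = 268² = 71824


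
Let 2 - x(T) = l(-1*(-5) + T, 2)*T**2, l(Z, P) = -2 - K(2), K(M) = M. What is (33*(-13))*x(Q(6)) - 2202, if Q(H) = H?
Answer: -64836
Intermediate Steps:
l(Z, P) = -4 (l(Z, P) = -2 - 1*2 = -2 - 2 = -4)
x(T) = 2 + 4*T**2 (x(T) = 2 - (-4)*T**2 = 2 + 4*T**2)
(33*(-13))*x(Q(6)) - 2202 = (33*(-13))*(2 + 4*6**2) - 2202 = -429*(2 + 4*36) - 2202 = -429*(2 + 144) - 2202 = -429*146 - 2202 = -62634 - 2202 = -64836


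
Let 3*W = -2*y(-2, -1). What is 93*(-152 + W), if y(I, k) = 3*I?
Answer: -13764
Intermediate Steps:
W = 4 (W = (-6*(-2))/3 = (-2*(-6))/3 = (⅓)*12 = 4)
93*(-152 + W) = 93*(-152 + 4) = 93*(-148) = -13764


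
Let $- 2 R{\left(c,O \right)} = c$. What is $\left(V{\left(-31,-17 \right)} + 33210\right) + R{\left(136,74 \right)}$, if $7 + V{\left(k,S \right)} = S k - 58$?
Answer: $33604$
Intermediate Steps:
$R{\left(c,O \right)} = - \frac{c}{2}$
$V{\left(k,S \right)} = -65 + S k$ ($V{\left(k,S \right)} = -7 + \left(S k - 58\right) = -7 + \left(-58 + S k\right) = -65 + S k$)
$\left(V{\left(-31,-17 \right)} + 33210\right) + R{\left(136,74 \right)} = \left(\left(-65 - -527\right) + 33210\right) - 68 = \left(\left(-65 + 527\right) + 33210\right) - 68 = \left(462 + 33210\right) - 68 = 33672 - 68 = 33604$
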